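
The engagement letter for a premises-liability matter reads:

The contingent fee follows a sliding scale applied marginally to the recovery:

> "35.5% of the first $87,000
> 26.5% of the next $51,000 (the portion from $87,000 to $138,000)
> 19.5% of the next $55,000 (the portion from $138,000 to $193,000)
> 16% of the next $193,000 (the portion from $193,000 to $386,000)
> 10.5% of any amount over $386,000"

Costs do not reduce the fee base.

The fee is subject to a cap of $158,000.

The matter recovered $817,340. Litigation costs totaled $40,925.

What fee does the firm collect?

$131,295.70

Fee base is the gross recovery, $817,340; costs are reimbursed separately.
First $87,000 at 35.5% = $30,885.00
Next $51,000 at 26.5% = $13,515.00
Next $55,000 at 19.5% = $10,725.00
Next $193,000 at 16% = $30,880.00
Remaining $431,340 at 10.5% = $45,290.70
Fee: $30,885.00 + $13,515.00 + $10,725.00 + $30,880.00 + $45,290.70 = $131,295.70
$131,295.70 is under the $158,000 cap.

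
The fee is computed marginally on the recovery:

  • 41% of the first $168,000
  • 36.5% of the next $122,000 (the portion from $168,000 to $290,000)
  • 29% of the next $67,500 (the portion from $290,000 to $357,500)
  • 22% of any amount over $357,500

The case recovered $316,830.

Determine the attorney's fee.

$121,190.70

First $168,000 at 41% = $68,880.00
Next $122,000 at 36.5% = $44,530.00
Remaining $26,830 at 29% = $7,780.70
Fee: $68,880.00 + $44,530.00 + $7,780.70 = $121,190.70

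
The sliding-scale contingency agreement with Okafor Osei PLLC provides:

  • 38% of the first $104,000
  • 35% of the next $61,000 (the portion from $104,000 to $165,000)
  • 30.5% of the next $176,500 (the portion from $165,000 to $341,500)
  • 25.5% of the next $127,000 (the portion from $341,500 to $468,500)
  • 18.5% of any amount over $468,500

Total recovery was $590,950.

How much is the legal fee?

First $104,000 at 38% = $39,520.00
Next $61,000 at 35% = $21,350.00
Next $176,500 at 30.5% = $53,832.50
Next $127,000 at 25.5% = $32,385.00
Remaining $122,450 at 18.5% = $22,653.25
Fee: $39,520.00 + $21,350.00 + $53,832.50 + $32,385.00 + $22,653.25 = $169,740.75

$169,740.75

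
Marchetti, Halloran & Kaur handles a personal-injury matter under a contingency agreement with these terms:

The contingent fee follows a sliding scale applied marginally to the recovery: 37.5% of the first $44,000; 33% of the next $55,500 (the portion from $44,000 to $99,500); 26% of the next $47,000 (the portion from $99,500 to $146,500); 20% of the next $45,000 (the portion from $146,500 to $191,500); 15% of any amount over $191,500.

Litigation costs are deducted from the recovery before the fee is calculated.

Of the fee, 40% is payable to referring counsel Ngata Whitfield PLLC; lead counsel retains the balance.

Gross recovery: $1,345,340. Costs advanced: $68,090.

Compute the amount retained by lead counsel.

Fee base (net of costs): $1,345,340 − $68,090 = $1,277,250
First $44,000 at 37.5% = $16,500.00
Next $55,500 at 33% = $18,315.00
Next $47,000 at 26% = $12,220.00
Next $45,000 at 20% = $9,000.00
Remaining $1,085,750 at 15% = $162,862.50
Fee: $16,500.00 + $18,315.00 + $12,220.00 + $9,000.00 + $162,862.50 = $218,897.50
Referral share: 40% of $218,897.50 = $87,559.00; lead counsel retains $218,897.50 − $87,559.00 = $131,338.50.

$131,338.50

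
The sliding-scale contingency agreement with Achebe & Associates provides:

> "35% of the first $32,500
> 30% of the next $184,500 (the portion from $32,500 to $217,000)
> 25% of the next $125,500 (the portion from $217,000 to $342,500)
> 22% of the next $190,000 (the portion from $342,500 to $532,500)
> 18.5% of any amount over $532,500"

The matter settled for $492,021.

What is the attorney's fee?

First $32,500 at 35% = $11,375.00
Next $184,500 at 30% = $55,350.00
Next $125,500 at 25% = $31,375.00
Remaining $149,521 at 22% = $32,894.62
Fee: $11,375.00 + $55,350.00 + $31,375.00 + $32,894.62 = $130,994.62

$130,994.62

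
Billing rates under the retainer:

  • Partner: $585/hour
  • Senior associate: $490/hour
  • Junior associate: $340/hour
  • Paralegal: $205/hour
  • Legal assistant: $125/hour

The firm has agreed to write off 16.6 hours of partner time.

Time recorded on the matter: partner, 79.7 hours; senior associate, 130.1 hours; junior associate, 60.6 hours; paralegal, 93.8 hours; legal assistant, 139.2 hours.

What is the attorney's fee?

Partner: 79.7 × $585 = $46,624.50
Senior associate: 130.1 × $490 = $63,749.00
Junior associate: 60.6 × $340 = $20,604.00
Paralegal: 93.8 × $205 = $19,229.00
Legal assistant: 139.2 × $125 = $17,400.00
Subtotal: $167,606.50
Write-off: 16.6 × $585 = $9,711.00
Total: $167,606.50 − $9,711.00 = $157,895.50

$157,895.50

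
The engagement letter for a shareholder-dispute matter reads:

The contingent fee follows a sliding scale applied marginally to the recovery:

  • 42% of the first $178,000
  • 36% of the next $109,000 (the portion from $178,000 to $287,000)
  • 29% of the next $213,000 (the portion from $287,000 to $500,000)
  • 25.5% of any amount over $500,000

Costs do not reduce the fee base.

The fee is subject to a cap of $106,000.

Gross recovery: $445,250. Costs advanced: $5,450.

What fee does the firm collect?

$106,000.00

Fee base is the gross recovery, $445,250; costs are reimbursed separately.
First $178,000 at 42% = $74,760.00
Next $109,000 at 36% = $39,240.00
Remaining $158,250 at 29% = $45,892.50
Fee: $74,760.00 + $39,240.00 + $45,892.50 = $159,892.50
$159,892.50 exceeds the $106,000 cap, so the fee is capped at $106,000.00.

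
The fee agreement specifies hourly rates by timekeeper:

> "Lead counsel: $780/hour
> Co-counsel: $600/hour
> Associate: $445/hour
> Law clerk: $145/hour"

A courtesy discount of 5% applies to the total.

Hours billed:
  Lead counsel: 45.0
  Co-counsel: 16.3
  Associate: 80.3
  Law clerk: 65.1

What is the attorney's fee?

Lead counsel: 45.0 × $780 = $35,100.00
Co-counsel: 16.3 × $600 = $9,780.00
Associate: 80.3 × $445 = $35,733.50
Law clerk: 65.1 × $145 = $9,439.50
Subtotal: $90,053.00
Less 5% discount: −$4,502.65
Total: $90,053.00 − $4,502.65 = $85,550.35

$85,550.35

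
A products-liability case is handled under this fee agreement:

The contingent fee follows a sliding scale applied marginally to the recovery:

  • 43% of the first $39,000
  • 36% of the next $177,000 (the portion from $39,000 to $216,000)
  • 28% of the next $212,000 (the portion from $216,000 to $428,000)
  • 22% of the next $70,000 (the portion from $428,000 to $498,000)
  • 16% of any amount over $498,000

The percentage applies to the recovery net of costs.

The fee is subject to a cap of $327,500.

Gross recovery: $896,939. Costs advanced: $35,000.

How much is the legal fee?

Fee base (net of costs): $896,939 − $35,000 = $861,939
First $39,000 at 43% = $16,770.00
Next $177,000 at 36% = $63,720.00
Next $212,000 at 28% = $59,360.00
Next $70,000 at 22% = $15,400.00
Remaining $363,939 at 16% = $58,230.24
Fee: $16,770.00 + $63,720.00 + $59,360.00 + $15,400.00 + $58,230.24 = $213,480.24
$213,480.24 is under the $327,500 cap.

$213,480.24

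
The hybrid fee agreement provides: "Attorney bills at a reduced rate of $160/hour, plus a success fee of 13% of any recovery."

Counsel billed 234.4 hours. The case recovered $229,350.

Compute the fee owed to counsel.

$67,319.50

Hourly: 234.4 × $160 = $37,504.00
Success fee: 13% of $229,350 = $29,815.50
Total: $37,504.00 + $29,815.50 = $67,319.50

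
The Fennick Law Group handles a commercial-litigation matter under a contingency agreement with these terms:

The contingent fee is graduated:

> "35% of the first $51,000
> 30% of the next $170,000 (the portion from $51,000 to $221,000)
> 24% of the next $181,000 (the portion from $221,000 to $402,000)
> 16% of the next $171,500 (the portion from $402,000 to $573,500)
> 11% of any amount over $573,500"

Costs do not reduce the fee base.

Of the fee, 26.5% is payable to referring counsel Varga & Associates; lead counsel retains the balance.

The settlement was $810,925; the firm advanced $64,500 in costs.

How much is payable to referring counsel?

$43,949.39

Fee base is the gross recovery, $810,925; costs are reimbursed separately.
First $51,000 at 35% = $17,850.00
Next $170,000 at 30% = $51,000.00
Next $181,000 at 24% = $43,440.00
Next $171,500 at 16% = $27,440.00
Remaining $237,425 at 11% = $26,116.75
Fee: $17,850.00 + $51,000.00 + $43,440.00 + $27,440.00 + $26,116.75 = $165,846.75
Referral share: 26.5% of $165,846.75 = $43,949.39; lead counsel retains $165,846.75 − $43,949.39 = $121,897.36.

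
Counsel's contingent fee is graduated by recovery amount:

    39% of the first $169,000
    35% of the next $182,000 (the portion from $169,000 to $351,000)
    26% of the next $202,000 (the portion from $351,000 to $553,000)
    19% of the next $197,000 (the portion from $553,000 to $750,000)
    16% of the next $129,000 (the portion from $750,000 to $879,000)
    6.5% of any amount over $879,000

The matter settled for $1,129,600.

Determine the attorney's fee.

$256,489.00

First $169,000 at 39% = $65,910.00
Next $182,000 at 35% = $63,700.00
Next $202,000 at 26% = $52,520.00
Next $197,000 at 19% = $37,430.00
Next $129,000 at 16% = $20,640.00
Remaining $250,600 at 6.5% = $16,289.00
Fee: $65,910.00 + $63,700.00 + $52,520.00 + $37,430.00 + $20,640.00 + $16,289.00 = $256,489.00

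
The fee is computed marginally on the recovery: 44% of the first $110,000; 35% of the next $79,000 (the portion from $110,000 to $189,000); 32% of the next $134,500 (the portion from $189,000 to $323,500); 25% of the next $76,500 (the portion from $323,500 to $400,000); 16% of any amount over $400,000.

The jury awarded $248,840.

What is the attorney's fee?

$95,198.80

First $110,000 at 44% = $48,400.00
Next $79,000 at 35% = $27,650.00
Remaining $59,840 at 32% = $19,148.80
Fee: $48,400.00 + $27,650.00 + $19,148.80 = $95,198.80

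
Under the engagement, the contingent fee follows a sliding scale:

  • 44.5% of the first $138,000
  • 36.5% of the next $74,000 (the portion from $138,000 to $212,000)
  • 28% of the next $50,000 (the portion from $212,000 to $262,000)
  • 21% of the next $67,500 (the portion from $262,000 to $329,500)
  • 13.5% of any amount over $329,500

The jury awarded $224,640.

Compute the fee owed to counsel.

First $138,000 at 44.5% = $61,410.00
Next $74,000 at 36.5% = $27,010.00
Remaining $12,640 at 28% = $3,539.20
Fee: $61,410.00 + $27,010.00 + $3,539.20 = $91,959.20

$91,959.20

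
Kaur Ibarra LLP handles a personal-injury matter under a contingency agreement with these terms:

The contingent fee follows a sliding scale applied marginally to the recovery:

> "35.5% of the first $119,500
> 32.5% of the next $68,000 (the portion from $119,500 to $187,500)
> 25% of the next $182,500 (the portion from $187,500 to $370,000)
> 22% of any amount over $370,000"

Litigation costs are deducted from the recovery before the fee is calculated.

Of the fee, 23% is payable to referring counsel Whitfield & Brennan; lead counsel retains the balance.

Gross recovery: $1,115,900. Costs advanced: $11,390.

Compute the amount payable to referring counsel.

$62,500.13

Fee base (net of costs): $1,115,900 − $11,390 = $1,104,510
First $119,500 at 35.5% = $42,422.50
Next $68,000 at 32.5% = $22,100.00
Next $182,500 at 25% = $45,625.00
Remaining $734,510 at 22% = $161,592.20
Fee: $42,422.50 + $22,100.00 + $45,625.00 + $161,592.20 = $271,739.70
Referral share: 23% of $271,739.70 = $62,500.13; lead counsel retains $271,739.70 − $62,500.13 = $209,239.57.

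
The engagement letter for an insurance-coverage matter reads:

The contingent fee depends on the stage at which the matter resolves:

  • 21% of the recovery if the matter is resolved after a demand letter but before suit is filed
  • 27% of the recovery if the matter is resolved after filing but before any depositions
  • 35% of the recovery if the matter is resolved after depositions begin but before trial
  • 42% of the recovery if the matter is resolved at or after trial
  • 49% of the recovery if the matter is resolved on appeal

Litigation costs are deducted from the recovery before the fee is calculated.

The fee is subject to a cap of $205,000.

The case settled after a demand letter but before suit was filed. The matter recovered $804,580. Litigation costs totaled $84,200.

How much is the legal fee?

$151,279.80

Fee base (net of costs): $804,580 − $84,200 = $720,380
The matter settled after a demand letter but before suit was filed, so the 21% rate applies.
$720,380 × 21% = $151,279.80
$151,279.80 is under the $205,000 cap.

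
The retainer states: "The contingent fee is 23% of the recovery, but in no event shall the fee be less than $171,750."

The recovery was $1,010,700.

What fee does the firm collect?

$232,461.00

23% of $1,010,700 = $232,461.00
That exceeds the $171,750 minimum.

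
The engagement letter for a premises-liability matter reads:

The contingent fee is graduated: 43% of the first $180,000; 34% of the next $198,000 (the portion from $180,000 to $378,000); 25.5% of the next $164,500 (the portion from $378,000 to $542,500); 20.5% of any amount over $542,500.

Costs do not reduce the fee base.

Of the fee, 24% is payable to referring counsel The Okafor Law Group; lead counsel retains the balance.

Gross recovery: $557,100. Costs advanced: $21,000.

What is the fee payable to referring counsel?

Fee base is the gross recovery, $557,100; costs are reimbursed separately.
First $180,000 at 43% = $77,400.00
Next $198,000 at 34% = $67,320.00
Next $164,500 at 25.5% = $41,947.50
Remaining $14,600 at 20.5% = $2,993.00
Fee: $77,400.00 + $67,320.00 + $41,947.50 + $2,993.00 = $189,660.50
Referral share: 24% of $189,660.50 = $45,518.52; lead counsel retains $189,660.50 − $45,518.52 = $144,141.98.

$45,518.52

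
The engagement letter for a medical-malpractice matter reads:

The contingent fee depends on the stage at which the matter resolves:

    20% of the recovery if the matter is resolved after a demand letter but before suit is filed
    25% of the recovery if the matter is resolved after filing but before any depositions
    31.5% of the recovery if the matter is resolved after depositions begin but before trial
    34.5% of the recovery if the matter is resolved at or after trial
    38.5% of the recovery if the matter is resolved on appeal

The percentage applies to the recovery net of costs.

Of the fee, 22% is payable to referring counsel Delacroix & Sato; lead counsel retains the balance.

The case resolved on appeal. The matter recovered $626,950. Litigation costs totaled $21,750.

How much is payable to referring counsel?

$51,260.44

Fee base (net of costs): $626,950 − $21,750 = $605,200
The matter resolved on appeal, so the 38.5% rate applies.
$605,200 × 38.5% = $233,002.00
Referral share: 22% of $233,002.00 = $51,260.44; lead counsel retains $233,002.00 − $51,260.44 = $181,741.56.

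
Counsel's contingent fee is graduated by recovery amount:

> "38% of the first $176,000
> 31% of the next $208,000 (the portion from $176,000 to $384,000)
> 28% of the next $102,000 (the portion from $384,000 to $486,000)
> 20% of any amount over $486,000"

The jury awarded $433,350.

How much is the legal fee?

First $176,000 at 38% = $66,880.00
Next $208,000 at 31% = $64,480.00
Remaining $49,350 at 28% = $13,818.00
Fee: $66,880.00 + $64,480.00 + $13,818.00 = $145,178.00

$145,178.00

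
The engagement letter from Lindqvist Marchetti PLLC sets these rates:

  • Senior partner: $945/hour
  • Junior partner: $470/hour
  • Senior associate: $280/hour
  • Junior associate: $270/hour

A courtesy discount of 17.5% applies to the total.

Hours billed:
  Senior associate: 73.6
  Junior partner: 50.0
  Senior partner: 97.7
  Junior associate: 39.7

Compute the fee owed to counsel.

Senior partner: 97.7 × $945 = $92,326.50
Junior partner: 50.0 × $470 = $23,500.00
Senior associate: 73.6 × $280 = $20,608.00
Junior associate: 39.7 × $270 = $10,719.00
Subtotal: $147,153.50
Less 17.5% discount: −$25,751.86
Total: $147,153.50 − $25,751.86 = $121,401.64

$121,401.64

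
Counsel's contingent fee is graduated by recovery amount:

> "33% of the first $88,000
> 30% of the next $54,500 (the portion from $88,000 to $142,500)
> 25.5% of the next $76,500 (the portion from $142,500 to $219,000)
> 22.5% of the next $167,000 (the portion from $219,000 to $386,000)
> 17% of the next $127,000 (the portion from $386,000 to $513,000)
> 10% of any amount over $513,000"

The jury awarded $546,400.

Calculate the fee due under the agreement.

$127,402.50

First $88,000 at 33% = $29,040.00
Next $54,500 at 30% = $16,350.00
Next $76,500 at 25.5% = $19,507.50
Next $167,000 at 22.5% = $37,575.00
Next $127,000 at 17% = $21,590.00
Remaining $33,400 at 10% = $3,340.00
Fee: $29,040.00 + $16,350.00 + $19,507.50 + $37,575.00 + $21,590.00 + $3,340.00 = $127,402.50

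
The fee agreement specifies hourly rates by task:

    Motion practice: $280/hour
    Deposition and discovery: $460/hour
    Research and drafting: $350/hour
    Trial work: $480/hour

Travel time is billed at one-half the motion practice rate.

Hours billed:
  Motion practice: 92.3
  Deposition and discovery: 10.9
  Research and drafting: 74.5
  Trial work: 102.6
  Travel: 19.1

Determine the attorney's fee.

Motion practice: 92.3 × $280 = $25,844.00
Deposition and discovery: 10.9 × $460 = $5,014.00
Research and drafting: 74.5 × $350 = $26,075.00
Trial work: 102.6 × $480 = $49,248.00
Subtotal: $25,844.00 + $5,014.00 + $26,075.00 + $49,248.00 = $106,181.00
Travel: 19.1 × ($280 ÷ 2) = 19.1 × $140.00 = $2,674.00
Total: $106,181.00 + $2,674.00 = $108,855.00

$108,855.00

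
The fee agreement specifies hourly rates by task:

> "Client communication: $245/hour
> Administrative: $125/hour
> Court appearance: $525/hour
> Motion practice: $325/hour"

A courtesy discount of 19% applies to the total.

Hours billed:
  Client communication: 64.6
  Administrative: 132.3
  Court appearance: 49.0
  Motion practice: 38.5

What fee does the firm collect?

Client communication: 64.6 × $245 = $15,827.00
Administrative: 132.3 × $125 = $16,537.50
Court appearance: 49.0 × $525 = $25,725.00
Motion practice: 38.5 × $325 = $12,512.50
Subtotal: $70,602.00
Less 19% discount: −$13,414.38
Total: $70,602.00 − $13,414.38 = $57,187.62

$57,187.62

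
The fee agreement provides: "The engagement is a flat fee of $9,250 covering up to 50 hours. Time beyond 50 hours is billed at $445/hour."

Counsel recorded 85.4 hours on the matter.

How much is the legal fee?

Flat fee: $9,250.00
Excess hours: 85.4 − 50 = 35.4
Overrun: 35.4 × $445 = $15,753.00
Total: $9,250.00 + $15,753.00 = $25,003.00

$25,003.00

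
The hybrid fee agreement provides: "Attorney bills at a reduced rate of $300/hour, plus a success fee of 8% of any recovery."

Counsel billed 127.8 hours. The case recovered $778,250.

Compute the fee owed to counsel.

$100,600.00

Hourly: 127.8 × $300 = $38,340.00
Success fee: 8% of $778,250 = $62,260.00
Total: $38,340.00 + $62,260.00 = $100,600.00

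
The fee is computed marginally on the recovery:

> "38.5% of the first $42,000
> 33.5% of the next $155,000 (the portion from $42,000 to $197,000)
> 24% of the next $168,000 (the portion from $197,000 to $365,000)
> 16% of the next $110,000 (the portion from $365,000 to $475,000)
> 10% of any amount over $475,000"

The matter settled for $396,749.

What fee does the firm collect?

$113,494.84

First $42,000 at 38.5% = $16,170.00
Next $155,000 at 33.5% = $51,925.00
Next $168,000 at 24% = $40,320.00
Remaining $31,749 at 16% = $5,079.84
Fee: $16,170.00 + $51,925.00 + $40,320.00 + $5,079.84 = $113,494.84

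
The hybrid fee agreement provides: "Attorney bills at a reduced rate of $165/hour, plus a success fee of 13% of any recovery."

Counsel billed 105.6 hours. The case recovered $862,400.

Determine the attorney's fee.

$129,536.00

Hourly: 105.6 × $165 = $17,424.00
Success fee: 13% of $862,400 = $112,112.00
Total: $17,424.00 + $112,112.00 = $129,536.00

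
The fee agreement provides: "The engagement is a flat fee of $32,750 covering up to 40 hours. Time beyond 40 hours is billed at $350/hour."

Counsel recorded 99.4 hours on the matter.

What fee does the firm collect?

Flat fee: $32,750.00
Excess hours: 99.4 − 40 = 59.4
Overrun: 59.4 × $350 = $20,790.00
Total: $32,750.00 + $20,790.00 = $53,540.00

$53,540.00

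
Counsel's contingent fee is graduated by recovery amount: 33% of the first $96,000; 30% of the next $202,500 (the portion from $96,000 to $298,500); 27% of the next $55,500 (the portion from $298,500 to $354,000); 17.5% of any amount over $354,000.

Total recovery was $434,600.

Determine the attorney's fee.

First $96,000 at 33% = $31,680.00
Next $202,500 at 30% = $60,750.00
Next $55,500 at 27% = $14,985.00
Remaining $80,600 at 17.5% = $14,105.00
Fee: $31,680.00 + $60,750.00 + $14,985.00 + $14,105.00 = $121,520.00

$121,520.00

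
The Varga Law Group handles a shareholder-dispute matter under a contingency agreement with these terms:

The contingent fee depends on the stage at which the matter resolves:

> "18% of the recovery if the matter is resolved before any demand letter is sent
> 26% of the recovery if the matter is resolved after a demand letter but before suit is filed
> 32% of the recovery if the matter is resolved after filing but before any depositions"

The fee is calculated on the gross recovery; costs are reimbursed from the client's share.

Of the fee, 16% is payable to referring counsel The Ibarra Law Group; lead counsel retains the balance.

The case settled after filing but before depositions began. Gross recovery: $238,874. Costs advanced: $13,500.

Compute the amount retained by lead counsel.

$64,209.33

Fee base is the gross recovery, $238,874; costs are reimbursed separately.
The matter settled after filing but before depositions began, so the 32% rate applies.
$238,874 × 32% = $76,439.68
Referral share: 16% of $76,439.68 = $12,230.35; lead counsel retains $76,439.68 − $12,230.35 = $64,209.33.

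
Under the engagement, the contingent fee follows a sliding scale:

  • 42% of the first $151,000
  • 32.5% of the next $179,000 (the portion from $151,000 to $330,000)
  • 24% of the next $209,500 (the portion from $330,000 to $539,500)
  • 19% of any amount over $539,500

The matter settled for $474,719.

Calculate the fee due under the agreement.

$156,327.56

First $151,000 at 42% = $63,420.00
Next $179,000 at 32.5% = $58,175.00
Remaining $144,719 at 24% = $34,732.56
Fee: $63,420.00 + $58,175.00 + $34,732.56 = $156,327.56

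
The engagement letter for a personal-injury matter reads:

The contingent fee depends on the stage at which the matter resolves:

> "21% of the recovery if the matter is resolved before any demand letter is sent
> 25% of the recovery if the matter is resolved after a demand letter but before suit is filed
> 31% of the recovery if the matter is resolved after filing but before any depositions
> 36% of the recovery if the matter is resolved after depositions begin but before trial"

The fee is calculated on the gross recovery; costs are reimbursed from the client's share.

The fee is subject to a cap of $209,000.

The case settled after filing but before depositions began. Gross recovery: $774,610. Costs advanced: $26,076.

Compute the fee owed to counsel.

Fee base is the gross recovery, $774,610; costs are reimbursed separately.
The matter settled after filing but before depositions began, so the 31% rate applies.
$774,610 × 31% = $240,129.10
$240,129.10 exceeds the $209,000 cap, so the fee is capped at $209,000.00.

$209,000.00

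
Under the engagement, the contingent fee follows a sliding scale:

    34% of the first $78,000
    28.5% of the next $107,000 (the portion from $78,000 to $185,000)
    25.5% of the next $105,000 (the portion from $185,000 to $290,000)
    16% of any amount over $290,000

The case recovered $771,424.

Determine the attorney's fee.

First $78,000 at 34% = $26,520.00
Next $107,000 at 28.5% = $30,495.00
Next $105,000 at 25.5% = $26,775.00
Remaining $481,424 at 16% = $77,027.84
Fee: $26,520.00 + $30,495.00 + $26,775.00 + $77,027.84 = $160,817.84

$160,817.84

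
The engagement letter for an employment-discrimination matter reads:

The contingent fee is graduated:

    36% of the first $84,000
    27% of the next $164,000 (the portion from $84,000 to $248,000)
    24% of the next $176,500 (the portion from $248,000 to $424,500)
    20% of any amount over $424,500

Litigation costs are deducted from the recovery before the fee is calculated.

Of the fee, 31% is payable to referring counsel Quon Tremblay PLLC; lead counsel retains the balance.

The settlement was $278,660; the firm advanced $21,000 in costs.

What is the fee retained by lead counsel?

Fee base (net of costs): $278,660 − $21,000 = $257,660
First $84,000 at 36% = $30,240.00
Next $164,000 at 27% = $44,280.00
Remaining $9,660 at 24% = $2,318.40
Fee: $30,240.00 + $44,280.00 + $2,318.40 = $76,838.40
Referral share: 31% of $76,838.40 = $23,819.90; lead counsel retains $76,838.40 − $23,819.90 = $53,018.50.

$53,018.50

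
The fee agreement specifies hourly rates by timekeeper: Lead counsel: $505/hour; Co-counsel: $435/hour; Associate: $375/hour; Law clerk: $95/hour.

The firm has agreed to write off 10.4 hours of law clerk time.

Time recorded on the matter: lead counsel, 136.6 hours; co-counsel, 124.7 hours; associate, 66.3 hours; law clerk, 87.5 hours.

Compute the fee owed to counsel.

Lead counsel: 136.6 × $505 = $68,983.00
Co-counsel: 124.7 × $435 = $54,244.50
Associate: 66.3 × $375 = $24,862.50
Law clerk: 87.5 × $95 = $8,312.50
Subtotal: $156,402.50
Write-off: 10.4 × $95 = $988.00
Total: $156,402.50 − $988.00 = $155,414.50

$155,414.50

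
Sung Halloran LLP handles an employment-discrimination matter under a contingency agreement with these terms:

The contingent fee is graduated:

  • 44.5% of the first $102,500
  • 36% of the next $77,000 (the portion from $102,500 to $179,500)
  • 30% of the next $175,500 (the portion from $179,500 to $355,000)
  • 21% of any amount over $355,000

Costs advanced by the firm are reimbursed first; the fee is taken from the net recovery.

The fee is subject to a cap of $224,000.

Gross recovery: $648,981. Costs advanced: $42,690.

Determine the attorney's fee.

Fee base (net of costs): $648,981 − $42,690 = $606,291
First $102,500 at 44.5% = $45,612.50
Next $77,000 at 36% = $27,720.00
Next $175,500 at 30% = $52,650.00
Remaining $251,291 at 21% = $52,771.11
Fee: $45,612.50 + $27,720.00 + $52,650.00 + $52,771.11 = $178,753.61
$178,753.61 is under the $224,000 cap.

$178,753.61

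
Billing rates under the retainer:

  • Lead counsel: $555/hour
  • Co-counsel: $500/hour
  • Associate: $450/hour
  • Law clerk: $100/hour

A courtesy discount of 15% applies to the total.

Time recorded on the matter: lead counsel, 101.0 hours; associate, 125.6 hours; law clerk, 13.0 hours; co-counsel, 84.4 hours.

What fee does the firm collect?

Lead counsel: 101.0 × $555 = $56,055.00
Co-counsel: 84.4 × $500 = $42,200.00
Associate: 125.6 × $450 = $56,520.00
Law clerk: 13.0 × $100 = $1,300.00
Subtotal: $156,075.00
Less 15% discount: −$23,411.25
Total: $156,075.00 − $23,411.25 = $132,663.75

$132,663.75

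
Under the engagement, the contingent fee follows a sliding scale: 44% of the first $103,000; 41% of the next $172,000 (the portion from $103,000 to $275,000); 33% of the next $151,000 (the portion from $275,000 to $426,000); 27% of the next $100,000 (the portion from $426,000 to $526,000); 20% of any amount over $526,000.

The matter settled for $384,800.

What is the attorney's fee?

$152,074.00

First $103,000 at 44% = $45,320.00
Next $172,000 at 41% = $70,520.00
Remaining $109,800 at 33% = $36,234.00
Fee: $45,320.00 + $70,520.00 + $36,234.00 = $152,074.00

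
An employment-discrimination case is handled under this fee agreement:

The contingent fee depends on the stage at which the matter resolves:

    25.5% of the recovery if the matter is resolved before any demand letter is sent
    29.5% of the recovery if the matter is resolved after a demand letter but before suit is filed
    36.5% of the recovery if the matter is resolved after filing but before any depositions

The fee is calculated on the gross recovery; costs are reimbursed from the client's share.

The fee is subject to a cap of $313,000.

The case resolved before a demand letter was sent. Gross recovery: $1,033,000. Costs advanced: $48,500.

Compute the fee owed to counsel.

Fee base is the gross recovery, $1,033,000; costs are reimbursed separately.
The matter resolved before a demand letter was sent, so the 25.5% rate applies.
$1,033,000 × 25.5% = $263,415.00
$263,415.00 is under the $313,000 cap.

$263,415.00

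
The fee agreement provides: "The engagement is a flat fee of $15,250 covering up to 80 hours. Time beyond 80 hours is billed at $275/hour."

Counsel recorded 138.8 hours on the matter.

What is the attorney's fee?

$31,420.00

Flat fee: $15,250.00
Excess hours: 138.8 − 80 = 58.8
Overrun: 58.8 × $275 = $16,170.00
Total: $15,250.00 + $16,170.00 = $31,420.00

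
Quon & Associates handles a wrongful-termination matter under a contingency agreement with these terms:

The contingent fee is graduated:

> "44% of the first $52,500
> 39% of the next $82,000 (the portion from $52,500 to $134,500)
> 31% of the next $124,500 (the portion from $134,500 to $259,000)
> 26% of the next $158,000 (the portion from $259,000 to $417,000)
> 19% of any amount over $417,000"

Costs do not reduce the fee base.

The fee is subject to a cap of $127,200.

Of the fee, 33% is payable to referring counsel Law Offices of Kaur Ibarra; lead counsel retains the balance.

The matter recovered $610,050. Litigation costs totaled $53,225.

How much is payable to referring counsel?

Fee base is the gross recovery, $610,050; costs are reimbursed separately.
First $52,500 at 44% = $23,100.00
Next $82,000 at 39% = $31,980.00
Next $124,500 at 31% = $38,595.00
Next $158,000 at 26% = $41,080.00
Remaining $193,050 at 19% = $36,679.50
Fee: $23,100.00 + $31,980.00 + $38,595.00 + $41,080.00 + $36,679.50 = $171,434.50
$171,434.50 exceeds the $127,200 cap, so the fee is capped at $127,200.00.
Referral share: 33% of $127,200.00 = $41,976.00; lead counsel retains $127,200.00 − $41,976.00 = $85,224.00.

$41,976.00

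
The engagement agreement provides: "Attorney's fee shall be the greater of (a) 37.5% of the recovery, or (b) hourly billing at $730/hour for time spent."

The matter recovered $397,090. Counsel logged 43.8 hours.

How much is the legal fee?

$148,908.75

(a) 37.5% of $397,090 = $148,908.75
(b) 43.8 × $730 = $31,974.00
The greater is (a): $148,908.75.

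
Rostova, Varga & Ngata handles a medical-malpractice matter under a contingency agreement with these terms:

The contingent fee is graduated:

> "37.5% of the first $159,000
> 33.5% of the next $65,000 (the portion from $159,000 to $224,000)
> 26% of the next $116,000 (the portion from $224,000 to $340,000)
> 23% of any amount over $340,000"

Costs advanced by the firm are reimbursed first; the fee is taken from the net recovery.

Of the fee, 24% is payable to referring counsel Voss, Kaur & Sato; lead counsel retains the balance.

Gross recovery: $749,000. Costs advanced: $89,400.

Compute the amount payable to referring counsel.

Fee base (net of costs): $749,000 − $89,400 = $659,600
First $159,000 at 37.5% = $59,625.00
Next $65,000 at 33.5% = $21,775.00
Next $116,000 at 26% = $30,160.00
Remaining $319,600 at 23% = $73,508.00
Fee: $59,625.00 + $21,775.00 + $30,160.00 + $73,508.00 = $185,068.00
Referral share: 24% of $185,068.00 = $44,416.32; lead counsel retains $185,068.00 − $44,416.32 = $140,651.68.

$44,416.32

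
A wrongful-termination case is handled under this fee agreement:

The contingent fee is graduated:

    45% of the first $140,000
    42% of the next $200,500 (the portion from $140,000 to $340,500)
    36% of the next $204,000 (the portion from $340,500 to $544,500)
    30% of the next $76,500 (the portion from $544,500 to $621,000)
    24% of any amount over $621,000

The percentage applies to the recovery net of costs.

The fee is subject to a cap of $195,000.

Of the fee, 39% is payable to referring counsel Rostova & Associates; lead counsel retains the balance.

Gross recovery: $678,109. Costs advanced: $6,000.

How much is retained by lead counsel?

Fee base (net of costs): $678,109 − $6,000 = $672,109
First $140,000 at 45% = $63,000.00
Next $200,500 at 42% = $84,210.00
Next $204,000 at 36% = $73,440.00
Next $76,500 at 30% = $22,950.00
Remaining $51,109 at 24% = $12,266.16
Fee: $63,000.00 + $84,210.00 + $73,440.00 + $22,950.00 + $12,266.16 = $255,866.16
$255,866.16 exceeds the $195,000 cap, so the fee is capped at $195,000.00.
Referral share: 39% of $195,000.00 = $76,050.00; lead counsel retains $195,000.00 − $76,050.00 = $118,950.00.

$118,950.00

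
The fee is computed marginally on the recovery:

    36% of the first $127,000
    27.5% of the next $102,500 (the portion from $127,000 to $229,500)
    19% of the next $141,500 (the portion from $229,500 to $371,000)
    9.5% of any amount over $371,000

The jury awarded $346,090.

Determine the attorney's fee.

First $127,000 at 36% = $45,720.00
Next $102,500 at 27.5% = $28,187.50
Remaining $116,590 at 19% = $22,152.10
Fee: $45,720.00 + $28,187.50 + $22,152.10 = $96,059.60

$96,059.60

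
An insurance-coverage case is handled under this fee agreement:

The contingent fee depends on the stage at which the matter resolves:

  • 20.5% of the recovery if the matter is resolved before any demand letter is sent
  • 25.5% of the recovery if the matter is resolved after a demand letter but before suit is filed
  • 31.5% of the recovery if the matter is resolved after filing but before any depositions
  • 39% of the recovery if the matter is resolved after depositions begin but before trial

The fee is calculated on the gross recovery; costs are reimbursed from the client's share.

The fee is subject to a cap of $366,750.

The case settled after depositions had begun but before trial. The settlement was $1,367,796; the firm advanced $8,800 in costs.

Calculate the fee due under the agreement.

$366,750.00

Fee base is the gross recovery, $1,367,796; costs are reimbursed separately.
The matter settled after depositions had begun but before trial, so the 39% rate applies.
$1,367,796 × 39% = $533,440.44
$533,440.44 exceeds the $366,750 cap, so the fee is capped at $366,750.00.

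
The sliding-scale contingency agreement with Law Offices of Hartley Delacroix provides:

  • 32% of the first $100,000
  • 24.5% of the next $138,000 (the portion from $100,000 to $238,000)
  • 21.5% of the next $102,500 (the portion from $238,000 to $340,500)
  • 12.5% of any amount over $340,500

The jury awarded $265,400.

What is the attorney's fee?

$71,701.00

First $100,000 at 32% = $32,000.00
Next $138,000 at 24.5% = $33,810.00
Remaining $27,400 at 21.5% = $5,891.00
Fee: $32,000.00 + $33,810.00 + $5,891.00 = $71,701.00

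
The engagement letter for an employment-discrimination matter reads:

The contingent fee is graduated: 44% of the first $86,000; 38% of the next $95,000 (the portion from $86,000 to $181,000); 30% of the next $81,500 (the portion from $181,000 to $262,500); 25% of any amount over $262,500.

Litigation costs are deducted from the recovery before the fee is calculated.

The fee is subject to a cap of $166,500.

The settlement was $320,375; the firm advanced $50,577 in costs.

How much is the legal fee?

$100,214.50

Fee base (net of costs): $320,375 − $50,577 = $269,798
First $86,000 at 44% = $37,840.00
Next $95,000 at 38% = $36,100.00
Next $81,500 at 30% = $24,450.00
Remaining $7,298 at 25% = $1,824.50
Fee: $37,840.00 + $36,100.00 + $24,450.00 + $1,824.50 = $100,214.50
$100,214.50 is under the $166,500 cap.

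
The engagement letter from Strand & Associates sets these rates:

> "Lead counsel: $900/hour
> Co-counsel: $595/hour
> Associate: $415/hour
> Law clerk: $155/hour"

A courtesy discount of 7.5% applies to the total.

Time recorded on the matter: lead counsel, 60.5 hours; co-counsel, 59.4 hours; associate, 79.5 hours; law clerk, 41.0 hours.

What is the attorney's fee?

$119,454.96

Lead counsel: 60.5 × $900 = $54,450.00
Co-counsel: 59.4 × $595 = $35,343.00
Associate: 79.5 × $415 = $32,992.50
Law clerk: 41.0 × $155 = $6,355.00
Subtotal: $129,140.50
Less 7.5% discount: −$9,685.54
Total: $129,140.50 − $9,685.54 = $119,454.96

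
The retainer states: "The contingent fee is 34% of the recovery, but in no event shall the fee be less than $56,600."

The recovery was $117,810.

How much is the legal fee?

$56,600.00

34% of $117,810 = $40,055.40
That is below the $56,600 minimum, so the minimum applies.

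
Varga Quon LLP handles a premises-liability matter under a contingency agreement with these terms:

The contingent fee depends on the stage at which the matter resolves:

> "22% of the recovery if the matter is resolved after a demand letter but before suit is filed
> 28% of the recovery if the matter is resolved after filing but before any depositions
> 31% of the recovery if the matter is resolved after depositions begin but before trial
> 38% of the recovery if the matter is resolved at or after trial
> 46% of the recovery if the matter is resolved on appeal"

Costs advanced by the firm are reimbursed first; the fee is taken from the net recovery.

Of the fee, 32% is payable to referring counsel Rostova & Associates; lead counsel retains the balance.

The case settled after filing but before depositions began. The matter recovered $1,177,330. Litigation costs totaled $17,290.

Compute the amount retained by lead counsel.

Fee base (net of costs): $1,177,330 − $17,290 = $1,160,040
The matter settled after filing but before depositions began, so the 28% rate applies.
$1,160,040 × 28% = $324,811.20
Referral share: 32% of $324,811.20 = $103,939.58; lead counsel retains $324,811.20 − $103,939.58 = $220,871.62.

$220,871.62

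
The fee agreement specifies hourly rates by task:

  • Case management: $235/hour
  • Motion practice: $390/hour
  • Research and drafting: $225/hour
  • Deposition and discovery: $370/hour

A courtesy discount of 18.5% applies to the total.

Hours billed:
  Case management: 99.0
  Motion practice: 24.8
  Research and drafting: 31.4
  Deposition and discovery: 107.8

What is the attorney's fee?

Case management: 99.0 × $235 = $23,265.00
Motion practice: 24.8 × $390 = $9,672.00
Research and drafting: 31.4 × $225 = $7,065.00
Deposition and discovery: 107.8 × $370 = $39,886.00
Subtotal: $79,888.00
Less 18.5% discount: −$14,779.28
Total: $79,888.00 − $14,779.28 = $65,108.72

$65,108.72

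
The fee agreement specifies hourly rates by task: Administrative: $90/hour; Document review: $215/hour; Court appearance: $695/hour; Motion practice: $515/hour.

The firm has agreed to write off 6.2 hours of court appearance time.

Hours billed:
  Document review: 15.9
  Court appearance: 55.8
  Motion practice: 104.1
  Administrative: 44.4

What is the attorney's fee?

$95,498.00

Administrative: 44.4 × $90 = $3,996.00
Document review: 15.9 × $215 = $3,418.50
Court appearance: 55.8 × $695 = $38,781.00
Motion practice: 104.1 × $515 = $53,611.50
Subtotal: $99,807.00
Write-off: 6.2 × $695 = $4,309.00
Total: $99,807.00 − $4,309.00 = $95,498.00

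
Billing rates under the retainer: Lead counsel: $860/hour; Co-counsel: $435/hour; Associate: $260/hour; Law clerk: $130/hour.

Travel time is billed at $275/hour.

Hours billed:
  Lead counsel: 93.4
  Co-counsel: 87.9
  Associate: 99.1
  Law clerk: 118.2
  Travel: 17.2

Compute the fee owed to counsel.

$164,422.50

Lead counsel: 93.4 × $860 = $80,324.00
Co-counsel: 87.9 × $435 = $38,236.50
Associate: 99.1 × $260 = $25,766.00
Law clerk: 118.2 × $130 = $15,366.00
Subtotal: $80,324.00 + $38,236.50 + $25,766.00 + $15,366.00 = $159,692.50
Travel: 17.2 × $275 = $4,730.00
Total: $159,692.50 + $4,730.00 = $164,422.50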